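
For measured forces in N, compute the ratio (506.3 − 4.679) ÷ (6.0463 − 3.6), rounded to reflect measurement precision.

506.3 − 4.679 = 501.621, limited to 1 d.p. → 4 s.f.; 6.0463 − 3.6 = 2.4463, limited to 1 d.p. → 2 s.f.
Carrying full precision, 501.621 ÷ 2.4463 = 205.052937089…; keep min(4, 2) = 2 s.f.
Rounded to 2 significant figures: 2.1 × 10².

2.1 × 10²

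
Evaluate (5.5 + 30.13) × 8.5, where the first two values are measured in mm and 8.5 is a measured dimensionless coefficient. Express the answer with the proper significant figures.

5.5 mm + 30.13 mm = 35.63 mm; the sum is limited to 1 decimal place (3 s.f.).
Carrying full precision, 35.63 × 8.5 = 302.855 mm; 8.5 has 2 s.f., so the result keeps min(3, 2) = 2 s.f.
Rounded to 2 significant figures: 3.0 × 10^2 mm.

3.0 × 10^2 mm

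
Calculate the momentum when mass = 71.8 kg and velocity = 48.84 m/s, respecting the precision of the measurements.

3.51 × 10³ kg·m/s

momentum = 71.8 kg × 48.84 m/s = 3506.712 kg·m/s.
71.8 has 3 significant figures; 48.84 has 4.
Division/multiplication keeps the fewest: 3 significant figures.
Rounded: 3.51 × 10³ kg·m/s.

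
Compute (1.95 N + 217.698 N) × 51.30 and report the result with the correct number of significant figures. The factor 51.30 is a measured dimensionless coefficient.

1.95 N + 217.698 N = 219.648 N; the sum is limited to 2 decimal places (5 s.f.).
Carrying full precision, 219.648 × 51.30 = 11267.9424 N; 51.30 has 4 s.f., so the result keeps min(5, 4) = 4 s.f.
Rounded to 4 significant figures: 1.127 × 10^4 N.

1.127 × 10^4 N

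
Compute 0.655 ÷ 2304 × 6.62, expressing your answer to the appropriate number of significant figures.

0.00188

0.655 ÷ 2304 × 6.62 = 0.00188198784722…
Multiplication/division keeps the fewest significant figures: 0.655 → 3 s.f., 2304 → 4 s.f., 6.62 → 3 s.f.; limit is 3.
Rounded to 3 significant figures: 0.00188.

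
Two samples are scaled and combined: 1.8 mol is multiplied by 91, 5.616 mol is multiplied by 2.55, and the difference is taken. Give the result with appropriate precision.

1.5 × 10² mol

1.8 × 91 = 163.8 → 1.6 × 10² mol (2 s.f., last digit at the 10^1 place).
5.616 × 2.55 = 14.3208 → 14.3 mol (3 s.f., last digit at the 10^-1 place).
Difference: 149.4792 mol; keep the coarser place, 10^1.
Result: 1.5 × 10² mol.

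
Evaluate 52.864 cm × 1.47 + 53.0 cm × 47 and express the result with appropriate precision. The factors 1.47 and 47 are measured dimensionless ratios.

52.864 × 1.47 = 77.71008 → 77.7 cm (3 s.f., last digit at the 10^-1 place).
53.0 × 47 = 2491 → 2.5 × 10³ cm (2 s.f., last digit at the 10^2 place).
Sum: 2568.71008 cm; keep the coarser place, 10^2.
Result: 2.6 × 10³ cm.

2.6 × 10³ cm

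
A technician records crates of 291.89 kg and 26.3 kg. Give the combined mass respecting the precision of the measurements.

291.89 kg + 26.3 kg = 318.19 kg.
Addition/subtraction keeps the fewest decimal places: 291.89 → 2 decimal places, 26.3 → 1 decimal place; limit is 1.
Rounded to 1 decimal place: 318.2 kg.

318.2 kg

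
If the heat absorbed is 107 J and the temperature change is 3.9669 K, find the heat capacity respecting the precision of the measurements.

heat capacity = 107 J ÷ 3.9669 K = 26.973203257… J/K.
107 has 3 significant figures; 3.9669 has 5.
Division/multiplication keeps the fewest: 3 significant figures.
Rounded: 27.0 J/K.

27.0 J/K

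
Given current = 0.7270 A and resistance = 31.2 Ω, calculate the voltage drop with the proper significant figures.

voltage drop = 0.7270 A × 31.2 Ω = 22.6824 V.
0.7270 has 4 significant figures; 31.2 has 3.
Division/multiplication keeps the fewest: 3 significant figures.
Rounded: 22.7 V.

22.7 V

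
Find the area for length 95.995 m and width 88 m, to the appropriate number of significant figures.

area = 95.995 m × 88 m = 8447.56 m².
95.995 has 5 significant figures; 88 has 2.
Division/multiplication keeps the fewest: 2 significant figures.
Rounded: 8.4 × 10³ m².

8.4 × 10³ m²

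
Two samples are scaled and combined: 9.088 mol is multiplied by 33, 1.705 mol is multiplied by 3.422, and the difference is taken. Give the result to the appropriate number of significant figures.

9.088 × 33 = 299.904 → 3.0 × 10^2 mol (2 s.f., last digit at the 10^1 place).
1.705 × 3.422 = 5.83451 → 5.835 mol (4 s.f., last digit at the 10^-3 place).
Difference: 294.06949 mol; keep the coarser place, 10^1.
Result: 2.9 × 10^2 mol.

2.9 × 10^2 mol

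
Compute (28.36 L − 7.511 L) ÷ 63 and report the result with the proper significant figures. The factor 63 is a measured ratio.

0.33 L

28.36 L − 7.511 L = 20.849 L; the difference is limited to 2 decimal places (4 s.f.).
Carrying full precision, 20.849 ÷ 63 = 0.330936507937… L; 63 has 2 s.f., so the result keeps min(4, 2) = 2 s.f.
Rounded to 2 significant figures: 0.33 L.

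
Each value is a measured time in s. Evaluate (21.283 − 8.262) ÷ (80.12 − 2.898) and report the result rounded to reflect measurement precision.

0.1686

21.283 − 8.262 = 13.021, limited to 3 d.p. → 5 s.f.; 80.12 − 2.898 = 77.222, limited to 2 d.p. → 4 s.f.
Carrying full precision, 13.021 ÷ 77.222 = 0.168617751418…; keep min(5, 4) = 4 s.f.
Rounded to 4 significant figures: 0.1686.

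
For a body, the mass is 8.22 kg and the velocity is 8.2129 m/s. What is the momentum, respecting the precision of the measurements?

momentum = 8.22 kg × 8.2129 m/s = 67.510038 kg·m/s.
8.22 has 3 significant figures; 8.2129 has 5.
Division/multiplication keeps the fewest: 3 significant figures.
Rounded: 67.5 kg·m/s.

67.5 kg·m/s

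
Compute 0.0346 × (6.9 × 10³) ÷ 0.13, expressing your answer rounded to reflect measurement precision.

0.0346 × (6.9 × 10³) ÷ 0.13 = 1836.46153846…
Multiplication/division keeps the fewest significant figures: 0.0346 → 3 s.f., 6.9 × 10³ → 2 s.f., 0.13 → 2 s.f.; limit is 2.
Rounded to 2 significant figures: 1.8 × 10³.

1.8 × 10³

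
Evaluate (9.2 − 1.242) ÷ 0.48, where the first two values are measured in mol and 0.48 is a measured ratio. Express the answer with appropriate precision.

9.2 mol − 1.242 mol = 7.958 mol; the difference is limited to 1 decimal place (2 s.f.).
Carrying full precision, 7.958 ÷ 0.48 = 16.5791666667… mol; 0.48 has 2 s.f., so the result keeps min(2, 2) = 2 s.f.
Rounded to 2 significant figures: 17 mol.

17 mol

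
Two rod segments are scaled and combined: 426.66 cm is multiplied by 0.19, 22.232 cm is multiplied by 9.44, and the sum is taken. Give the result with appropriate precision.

2.91 × 10² cm

426.66 × 0.19 = 81.0654 → 81 cm (2 s.f., last digit at the 10^0 place).
22.232 × 9.44 = 209.87008 → 2.10 × 10² cm (3 s.f., last digit at the 10^0 place).
Sum: 290.93548 cm; keep the coarser place, 10^0.
Result: 2.91 × 10² cm.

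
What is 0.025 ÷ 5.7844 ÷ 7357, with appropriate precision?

0.025 ÷ 5.7844 ÷ 7357 = 5.87463563277 × 10^-7…
Multiplication/division keeps the fewest significant figures: 0.025 → 2 s.f., 5.7844 → 5 s.f., 7357 → 4 s.f.; limit is 2.
Rounded to 2 significant figures: 5.9 × 10⁻⁷.

5.9 × 10⁻⁷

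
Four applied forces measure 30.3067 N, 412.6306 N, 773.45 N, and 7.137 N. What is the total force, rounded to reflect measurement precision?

30.3067 N + 412.6306 N + 773.45 N + 7.137 N = 1223.5243 N.
Addition/subtraction keeps the fewest decimal places: 30.3067 → 4 decimal places, 412.6306 → 4 decimal places, 773.45 → 2 decimal places, 7.137 → 3 decimal places; limit is 2.
Rounded to 2 decimal places: 1223.52 N.

1223.52 N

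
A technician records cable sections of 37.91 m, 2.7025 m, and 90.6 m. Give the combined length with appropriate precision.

131.2 m

37.91 m + 2.7025 m + 90.6 m = 131.2125 m.
Addition/subtraction keeps the fewest decimal places: 37.91 → 2 decimal places, 2.7025 → 4 decimal places, 90.6 → 1 decimal place; limit is 1.
Rounded to 1 decimal place: 131.2 m.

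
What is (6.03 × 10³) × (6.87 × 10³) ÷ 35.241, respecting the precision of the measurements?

(6.03 × 10³) × (6.87 × 10³) ÷ 35.241 = 1175508.6405…
Multiplication/division keeps the fewest significant figures: 6.03 × 10³ → 3 s.f., 6.87 × 10³ → 3 s.f., 35.241 → 5 s.f.; limit is 3.
Rounded to 3 significant figures: 1.18 × 10⁶.

1.18 × 10⁶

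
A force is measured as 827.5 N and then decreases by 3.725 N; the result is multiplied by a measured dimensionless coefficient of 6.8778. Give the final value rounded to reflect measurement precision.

5666 N

827.5 N − 3.725 N = 823.775 N; the difference is limited to 1 decimal place (4 s.f.).
Carrying full precision, 823.775 × 6.8778 = 5665.759695 N; 6.8778 has 5 s.f., so the result keeps min(4, 5) = 4 s.f.
Rounded to 4 significant figures: 5666 N.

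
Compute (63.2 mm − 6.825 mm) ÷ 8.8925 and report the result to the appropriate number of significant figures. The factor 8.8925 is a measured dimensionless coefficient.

6.34 mm

63.2 mm − 6.825 mm = 56.375 mm; the difference is limited to 1 decimal place (3 s.f.).
Carrying full precision, 56.375 ÷ 8.8925 = 6.33961203261… mm; 8.8925 has 5 s.f., so the result keeps min(3, 5) = 3 s.f.
Rounded to 3 significant figures: 6.34 mm.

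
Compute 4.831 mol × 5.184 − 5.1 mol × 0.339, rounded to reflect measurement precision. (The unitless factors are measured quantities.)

4.831 × 5.184 = 25.043904 → 25.04 mol (4 s.f., last digit at the 10^-2 place).
5.1 × 0.339 = 1.7289 → 1.7 mol (2 s.f., last digit at the 10^-1 place).
Difference: 23.315004 mol; keep the coarser place, 10^-1.
Result: 23.3 mol.

23.3 mol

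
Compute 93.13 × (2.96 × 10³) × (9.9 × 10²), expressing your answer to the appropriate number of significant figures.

2.7 × 10⁸

93.13 × (2.96 × 10³) × (9.9 × 10²) = 272908152
Multiplication/division keeps the fewest significant figures: 93.13 → 4 s.f., 2.96 × 10³ → 3 s.f., 9.9 × 10² → 2 s.f.; limit is 2.
Rounded to 2 significant figures: 2.7 × 10⁸.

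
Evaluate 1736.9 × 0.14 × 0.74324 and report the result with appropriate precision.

1.8 × 10^2

1736.9 × 0.14 × 0.74324 = 180.73069784
Multiplication/division keeps the fewest significant figures: 1736.9 → 5 s.f., 0.14 → 2 s.f., 0.74324 → 5 s.f.; limit is 2.
Rounded to 2 significant figures: 1.8 × 10^2.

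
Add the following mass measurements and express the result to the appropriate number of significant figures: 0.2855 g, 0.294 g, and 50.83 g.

0.2855 g + 0.294 g + 50.83 g = 51.4095 g.
Addition/subtraction keeps the fewest decimal places: 0.2855 → 4 decimal places, 0.294 → 3 decimal places, 50.83 → 2 decimal places; limit is 2.
Rounded to 2 decimal places: 51.41 g.

51.41 g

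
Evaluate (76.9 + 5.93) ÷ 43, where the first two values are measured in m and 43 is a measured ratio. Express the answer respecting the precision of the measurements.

1.9 m

76.9 m + 5.93 m = 82.83 m; the sum is limited to 1 decimal place (3 s.f.).
Carrying full precision, 82.83 ÷ 43 = 1.92627906977… m; 43 has 2 s.f., so the result keeps min(3, 2) = 2 s.f.
Rounded to 2 significant figures: 1.9 m.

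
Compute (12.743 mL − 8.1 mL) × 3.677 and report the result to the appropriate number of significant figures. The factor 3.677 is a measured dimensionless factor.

17 mL

12.743 mL − 8.1 mL = 4.643 mL; the difference is limited to 1 decimal place (2 s.f.).
Carrying full precision, 4.643 × 3.677 = 17.072311 mL; 3.677 has 4 s.f., so the result keeps min(2, 4) = 2 s.f.
Rounded to 2 significant figures: 17 mL.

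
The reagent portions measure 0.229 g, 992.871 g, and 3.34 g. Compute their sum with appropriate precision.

996.44 g

0.229 g + 992.871 g + 3.34 g = 996.440 g.
Addition/subtraction keeps the fewest decimal places: 0.229 → 3 decimal places, 992.871 → 3 decimal places, 3.34 → 2 decimal places; limit is 2.
Rounded to 2 decimal places: 996.44 g.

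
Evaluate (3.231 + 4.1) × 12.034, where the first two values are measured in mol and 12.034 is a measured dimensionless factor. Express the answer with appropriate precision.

3.231 mol + 4.1 mol = 7.331 mol; the sum is limited to 1 decimal place (2 s.f.).
Carrying full precision, 7.331 × 12.034 = 88.221254 mol; 12.034 has 5 s.f., so the result keeps min(2, 5) = 2 s.f.
Rounded to 2 significant figures: 88 mol.

88 mol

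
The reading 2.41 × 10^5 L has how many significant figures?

2.41 × 10^5: in scientific notation every digit of the coefficient is significant.

3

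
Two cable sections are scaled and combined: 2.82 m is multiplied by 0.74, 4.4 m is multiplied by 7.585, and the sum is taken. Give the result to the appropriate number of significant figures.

35 m

2.82 × 0.74 = 2.0868 → 2.1 m (2 s.f., last digit at the 10^-1 place).
4.4 × 7.585 = 33.374 → 33 m (2 s.f., last digit at the 10^0 place).
Sum: 35.4608 m; keep the coarser place, 10^0.
Result: 35 m.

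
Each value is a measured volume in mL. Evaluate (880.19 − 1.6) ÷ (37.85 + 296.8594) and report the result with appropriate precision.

880.19 − 1.6 = 878.59, limited to 1 d.p. → 4 s.f.; 37.85 + 296.8594 = 334.7094, limited to 2 d.p. → 5 s.f.
Carrying full precision, 878.59 ÷ 334.7094 = 2.6249337485…; keep min(4, 5) = 4 s.f.
Rounded to 4 significant figures: 2.625.

2.625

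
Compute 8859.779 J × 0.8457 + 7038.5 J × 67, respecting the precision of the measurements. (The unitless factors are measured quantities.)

8859.779 × 0.8457 = 7492.7151003 → 7493 J (4 s.f., last digit at the 10^0 place).
7038.5 × 67 = 471579.5 → 4.7 × 10^5 J (2 s.f., last digit at the 10^4 place).
Sum: 479072.2151… J; keep the coarser place, 10^4.
Result: 4.8 × 10^5 J.

4.8 × 10^5 J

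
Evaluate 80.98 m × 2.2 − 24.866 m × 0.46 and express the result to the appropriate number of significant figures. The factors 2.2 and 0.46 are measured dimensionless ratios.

1.7 × 10^2 m

80.98 × 2.2 = 178.156 → 1.8 × 10^2 m (2 s.f., last digit at the 10^1 place).
24.866 × 0.46 = 11.43836 → 11 m (2 s.f., last digit at the 10^0 place).
Difference: 166.71764 m; keep the coarser place, 10^1.
Result: 1.7 × 10^2 m.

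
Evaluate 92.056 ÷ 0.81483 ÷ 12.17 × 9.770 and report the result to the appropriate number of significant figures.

90.70

92.056 ÷ 0.81483 ÷ 12.17 × 9.770 = 90.6961966579…
Multiplication/division keeps the fewest significant figures: 92.056 → 5 s.f., 0.81483 → 5 s.f., 12.17 → 4 s.f., 9.770 → 4 s.f.; limit is 4.
Rounded to 4 significant figures: 90.70.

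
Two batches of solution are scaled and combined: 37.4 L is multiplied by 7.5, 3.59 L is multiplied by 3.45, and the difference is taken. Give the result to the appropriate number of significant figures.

2.7 × 10^2 L

37.4 × 7.5 = 280.5 → 2.8 × 10^2 L (2 s.f., last digit at the 10^1 place).
3.59 × 3.45 = 12.3855 → 12.4 L (3 s.f., last digit at the 10^-1 place).
Difference: 268.1145 L; keep the coarser place, 10^1.
Result: 2.7 × 10^2 L.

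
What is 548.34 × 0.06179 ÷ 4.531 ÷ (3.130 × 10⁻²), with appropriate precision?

238.9

548.34 × 0.06179 ÷ 4.531 ÷ (3.130 × 10⁻²) = 238.907466703…
Multiplication/division keeps the fewest significant figures: 548.34 → 5 s.f., 0.06179 → 4 s.f., 4.531 → 4 s.f., 3.130 × 10⁻² → 4 s.f.; limit is 4.
Rounded to 4 significant figures: 238.9.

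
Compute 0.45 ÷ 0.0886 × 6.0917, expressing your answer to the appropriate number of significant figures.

31

0.45 ÷ 0.0886 × 6.0917 = 30.939785553…
Multiplication/division keeps the fewest significant figures: 0.45 → 2 s.f., 0.0886 → 3 s.f., 6.0917 → 5 s.f.; limit is 2.
Rounded to 2 significant figures: 31.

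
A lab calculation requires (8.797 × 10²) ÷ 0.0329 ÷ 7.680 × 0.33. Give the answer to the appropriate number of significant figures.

(8.797 × 10²) ÷ 0.0329 ÷ 7.680 × 0.33 = 1148.92429711…
Multiplication/division keeps the fewest significant figures: 8.797 × 10² → 4 s.f., 0.0329 → 3 s.f., 7.680 → 4 s.f., 0.33 → 2 s.f.; limit is 2.
Rounded to 2 significant figures: 1.1 × 10³.

1.1 × 10³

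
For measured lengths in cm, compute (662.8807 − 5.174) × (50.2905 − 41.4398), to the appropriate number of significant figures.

5821.2 cm²

662.8807 − 5.174 = 657.7067, limited to 3 d.p. → 6 s.f.; 50.2905 − 41.4398 = 8.8507, limited to 4 d.p. → 5 s.f.
Carrying full precision, 657.7067 × 8.8507 = 5821.16468969; keep min(6, 5) = 5 s.f.
Rounded to 5 significant figures: 5821.2 cm².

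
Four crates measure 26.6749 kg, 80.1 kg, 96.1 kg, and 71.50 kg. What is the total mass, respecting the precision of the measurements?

274.4 kg

26.6749 kg + 80.1 kg + 96.1 kg + 71.50 kg = 274.3749 kg.
Addition/subtraction keeps the fewest decimal places: 26.6749 → 4 decimal places, 80.1 → 1 decimal place, 96.1 → 1 decimal place, 71.50 → 2 decimal places; limit is 1.
Rounded to 1 decimal place: 274.4 kg.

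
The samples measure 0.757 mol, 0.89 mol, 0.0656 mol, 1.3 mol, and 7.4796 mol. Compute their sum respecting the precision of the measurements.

10.5 mol

0.757 mol + 0.89 mol + 0.0656 mol + 1.3 mol + 7.4796 mol = 10.4922 mol.
Addition/subtraction keeps the fewest decimal places: 0.757 → 3 decimal places, 0.89 → 2 decimal places, 0.0656 → 4 decimal places, 1.3 → 1 decimal place, 7.4796 → 4 decimal places; limit is 1.
Rounded to 1 decimal place: 10.5 mol.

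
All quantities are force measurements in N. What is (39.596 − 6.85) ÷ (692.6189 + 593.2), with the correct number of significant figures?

0.02547

39.596 − 6.85 = 32.746, limited to 2 d.p. → 4 s.f.; 692.6189 + 593.2 = 1285.8189, limited to 1 d.p. → 5 s.f.
Carrying full precision, 32.746 ÷ 1285.8189 = 0.025467038943…; keep min(4, 5) = 4 s.f.
Rounded to 4 significant figures: 0.02547.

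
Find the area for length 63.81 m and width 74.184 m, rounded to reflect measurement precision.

area = 63.81 m × 74.184 m = 4733.68104 m².
63.81 has 4 significant figures; 74.184 has 5.
Division/multiplication keeps the fewest: 4 significant figures.
Rounded: 4734 m².

4734 m²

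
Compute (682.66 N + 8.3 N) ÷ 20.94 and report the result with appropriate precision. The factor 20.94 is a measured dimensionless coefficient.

33.00 N

682.66 N + 8.3 N = 690.96 N; the sum is limited to 1 decimal place (4 s.f.).
Carrying full precision, 690.96 ÷ 20.94 = 32.9971346705… N; 20.94 has 4 s.f., so the result keeps min(4, 4) = 4 s.f.
Rounded to 4 significant figures: 33.00 N.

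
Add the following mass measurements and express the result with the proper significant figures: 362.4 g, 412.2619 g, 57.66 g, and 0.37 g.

362.4 g + 412.2619 g + 57.66 g + 0.37 g = 832.6919 g.
Addition/subtraction keeps the fewest decimal places: 362.4 → 1 decimal place, 412.2619 → 4 decimal places, 57.66 → 2 decimal places, 0.37 → 2 decimal places; limit is 1.
Rounded to 1 decimal place: 832.7 g.

832.7 g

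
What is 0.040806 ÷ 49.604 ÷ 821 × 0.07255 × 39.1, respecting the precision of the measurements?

0.040806 ÷ 49.604 ÷ 821 × 0.07255 × 39.1 = 0.00000284235516128…
Multiplication/division keeps the fewest significant figures: 0.040806 → 5 s.f., 49.604 → 5 s.f., 821 → 3 s.f., 0.07255 → 4 s.f., 39.1 → 3 s.f.; limit is 3.
Rounded to 3 significant figures: 2.84 × 10^-6.

2.84 × 10^-6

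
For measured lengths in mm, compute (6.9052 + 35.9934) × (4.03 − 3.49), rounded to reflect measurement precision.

6.9052 + 35.9934 = 42.8986, limited to 4 d.p. → 6 s.f.; 4.03 − 3.49 = 0.54, limited to 2 d.p. → 2 s.f.
Carrying full precision, 42.8986 × 0.54 = 23.165244; keep min(6, 2) = 2 s.f.
Rounded to 2 significant figures: 23 mm².

23 mm²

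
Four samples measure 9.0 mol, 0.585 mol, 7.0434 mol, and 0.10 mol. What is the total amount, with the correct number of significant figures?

9.0 mol + 0.585 mol + 7.0434 mol + 0.10 mol = 16.7284 mol.
Addition/subtraction keeps the fewest decimal places: 9.0 → 1 decimal place, 0.585 → 3 decimal places, 7.0434 → 4 decimal places, 0.10 → 2 decimal places; limit is 1.
Rounded to 1 decimal place: 16.7 mol.

16.7 mol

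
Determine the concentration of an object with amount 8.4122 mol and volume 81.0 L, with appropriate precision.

concentration = 8.4122 mol ÷ 81.0 L = 0.103854320988… mol/L.
8.4122 has 5 significant figures; 81.0 has 3.
Division/multiplication keeps the fewest: 3 significant figures.
Rounded: 0.104 mol/L.

0.104 mol/L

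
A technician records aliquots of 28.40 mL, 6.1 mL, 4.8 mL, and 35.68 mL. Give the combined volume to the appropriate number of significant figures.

75.0 mL

28.40 mL + 6.1 mL + 4.8 mL + 35.68 mL = 74.98 mL.
Addition/subtraction keeps the fewest decimal places: 28.40 → 2 decimal places, 6.1 → 1 decimal place, 4.8 → 1 decimal place, 35.68 → 2 decimal places; limit is 1.
Rounded to 1 decimal place: 75.0 mL.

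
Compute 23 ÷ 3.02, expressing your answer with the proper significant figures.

23 ÷ 3.02 = 7.61589403974…
Multiplication/division keeps the fewest significant figures: 23 → 2 s.f., 3.02 → 3 s.f.; limit is 2.
Rounded to 2 significant figures: 7.6.

7.6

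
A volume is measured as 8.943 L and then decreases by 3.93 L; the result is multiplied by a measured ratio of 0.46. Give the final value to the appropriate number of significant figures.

2.3 L

8.943 L − 3.93 L = 5.013 L; the difference is limited to 2 decimal places (3 s.f.).
Carrying full precision, 5.013 × 0.46 = 2.30598 L; 0.46 has 2 s.f., so the result keeps min(3, 2) = 2 s.f.
Rounded to 2 significant figures: 2.3 L.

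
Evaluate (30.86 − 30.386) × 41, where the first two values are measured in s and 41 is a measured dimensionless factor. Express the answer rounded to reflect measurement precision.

30.86 s − 30.386 s = 0.474 s; the difference is limited to 2 decimal places (2 s.f.).
Carrying full precision, 0.474 × 41 = 19.434 s; 41 has 2 s.f., so the result keeps min(2, 2) = 2 s.f.
Rounded to 2 significant figures: 19 s.

19 s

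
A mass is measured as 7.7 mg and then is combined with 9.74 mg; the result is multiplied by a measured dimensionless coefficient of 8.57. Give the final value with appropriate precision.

7.7 mg + 9.74 mg = 17.44 mg; the sum is limited to 1 decimal place (3 s.f.).
Carrying full precision, 17.44 × 8.57 = 149.4608 mg; 8.57 has 3 s.f., so the result keeps min(3, 3) = 3 s.f.
Rounded to 3 significant figures: 149 mg.

149 mg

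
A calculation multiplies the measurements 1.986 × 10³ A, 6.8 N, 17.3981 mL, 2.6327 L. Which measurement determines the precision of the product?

1.986 × 10³ A → 4 s.f.; 6.8 N → 2 s.f.; 17.3981 mL → 6 s.f.; 2.6327 L → 5 s.f.
The fewest is 2 significant figures, from 6.8 N.

6.8 N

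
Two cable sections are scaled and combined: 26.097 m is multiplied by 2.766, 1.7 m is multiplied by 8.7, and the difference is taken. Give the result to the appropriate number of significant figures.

57 m

26.097 × 2.766 = 72.184302 → 72.18 m (4 s.f., last digit at the 10^-2 place).
1.7 × 8.7 = 14.79 → 15 m (2 s.f., last digit at the 10^0 place).
Difference: 57.394302 m; keep the coarser place, 10^0.
Result: 57 m.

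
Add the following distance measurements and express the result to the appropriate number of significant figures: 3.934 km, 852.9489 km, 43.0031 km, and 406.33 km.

1306.22 km

3.934 km + 852.9489 km + 43.0031 km + 406.33 km = 1306.2160 km.
Addition/subtraction keeps the fewest decimal places: 3.934 → 3 decimal places, 852.9489 → 4 decimal places, 43.0031 → 4 decimal places, 406.33 → 2 decimal places; limit is 2.
Rounded to 2 decimal places: 1306.22 km.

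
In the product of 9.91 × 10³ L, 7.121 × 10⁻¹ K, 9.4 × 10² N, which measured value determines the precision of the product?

9.91 × 10³ L → 3 s.f.; 7.121 × 10⁻¹ K → 4 s.f.; 9.4 × 10² N → 2 s.f.
The fewest is 2 significant figures, from 9.4 × 10² N.

9.4 × 10² N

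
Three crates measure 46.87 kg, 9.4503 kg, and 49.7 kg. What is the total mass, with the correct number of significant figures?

46.87 kg + 9.4503 kg + 49.7 kg = 106.0203 kg.
Addition/subtraction keeps the fewest decimal places: 46.87 → 2 decimal places, 9.4503 → 4 decimal places, 49.7 → 1 decimal place; limit is 1.
Rounded to 1 decimal place: 106.0 kg.

106.0 kg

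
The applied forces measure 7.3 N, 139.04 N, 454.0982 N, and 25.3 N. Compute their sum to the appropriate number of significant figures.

625.7 N

7.3 N + 139.04 N + 454.0982 N + 25.3 N = 625.7382 N.
Addition/subtraction keeps the fewest decimal places: 7.3 → 1 decimal place, 139.04 → 2 decimal places, 454.0982 → 4 decimal places, 25.3 → 1 decimal place; limit is 1.
Rounded to 1 decimal place: 625.7 N.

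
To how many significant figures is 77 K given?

2

77: every digit is nonzero and significant.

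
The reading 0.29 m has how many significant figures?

0.29: leading zeros are not significant.

2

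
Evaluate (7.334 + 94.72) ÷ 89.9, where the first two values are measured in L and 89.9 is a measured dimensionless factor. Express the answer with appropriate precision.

1.14 L

7.334 L + 94.72 L = 102.054 L; the sum is limited to 2 decimal places (5 s.f.).
Carrying full precision, 102.054 ÷ 89.9 = 1.13519466073… L; 89.9 has 3 s.f., so the result keeps min(5, 3) = 3 s.f.
Rounded to 3 significant figures: 1.14 L.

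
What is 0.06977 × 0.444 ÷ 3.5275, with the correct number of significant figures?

0.06977 × 0.444 ÷ 3.5275 = 0.00878182282069…
Multiplication/division keeps the fewest significant figures: 0.06977 → 4 s.f., 0.444 → 3 s.f., 3.5275 → 5 s.f.; limit is 3.
Rounded to 3 significant figures: 0.00878.

0.00878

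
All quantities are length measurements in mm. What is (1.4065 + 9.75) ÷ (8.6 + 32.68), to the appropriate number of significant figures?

1.4065 + 9.75 = 11.1565, limited to 2 d.p. → 4 s.f.; 8.6 + 32.68 = 41.28, limited to 1 d.p. → 3 s.f.
Carrying full precision, 11.1565 ÷ 41.28 = 0.270264050388…; keep min(4, 3) = 3 s.f.
Rounded to 3 significant figures: 2.70 × 10⁻¹.

2.70 × 10⁻¹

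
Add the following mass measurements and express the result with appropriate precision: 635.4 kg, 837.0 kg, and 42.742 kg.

635.4 kg + 837.0 kg + 42.742 kg = 1515.142 kg.
Addition/subtraction keeps the fewest decimal places: 635.4 → 1 decimal place, 837.0 → 1 decimal place, 42.742 → 3 decimal places; limit is 1.
Rounded to 1 decimal place: 1.5151 × 10^3 kg.

1.5151 × 10^3 kg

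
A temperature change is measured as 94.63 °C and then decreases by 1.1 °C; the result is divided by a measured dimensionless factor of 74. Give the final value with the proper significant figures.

1.3 °C

94.63 °C − 1.1 °C = 93.53 °C; the difference is limited to 1 decimal place (3 s.f.).
Carrying full precision, 93.53 ÷ 74 = 1.26391891892… °C; 74 has 2 s.f., so the result keeps min(3, 2) = 2 s.f.
Rounded to 2 significant figures: 1.3 °C.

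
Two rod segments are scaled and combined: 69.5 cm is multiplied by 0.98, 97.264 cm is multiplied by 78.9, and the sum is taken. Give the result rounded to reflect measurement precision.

69.5 × 0.98 = 68.11 → 68 cm (2 s.f., last digit at the 10^0 place).
97.264 × 78.9 = 7674.1296 → 7.67 × 10³ cm (3 s.f., last digit at the 10^1 place).
Sum: 7742.2396 cm; keep the coarser place, 10^1.
Result: 7.74 × 10³ cm.

7.74 × 10³ cm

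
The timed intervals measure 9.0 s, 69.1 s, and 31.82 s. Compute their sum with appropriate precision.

109.9 s

9.0 s + 69.1 s + 31.82 s = 109.92 s.
Addition/subtraction keeps the fewest decimal places: 9.0 → 1 decimal place, 69.1 → 1 decimal place, 31.82 → 2 decimal places; limit is 1.
Rounded to 1 decimal place: 109.9 s.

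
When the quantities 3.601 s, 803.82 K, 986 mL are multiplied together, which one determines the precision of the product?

3.601 s → 4 s.f.; 803.82 K → 5 s.f.; 986 mL → 3 s.f.
The fewest is 3 significant figures, from 986 mL.

986 mL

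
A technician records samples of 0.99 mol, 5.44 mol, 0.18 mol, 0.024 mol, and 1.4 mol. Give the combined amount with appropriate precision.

0.99 mol + 5.44 mol + 0.18 mol + 0.024 mol + 1.4 mol = 8.034 mol.
Addition/subtraction keeps the fewest decimal places: 0.99 → 2 decimal places, 5.44 → 2 decimal places, 0.18 → 2 decimal places, 0.024 → 3 decimal places, 1.4 → 1 decimal place; limit is 1.
Rounded to 1 decimal place: 8.0 mol.

8.0 mol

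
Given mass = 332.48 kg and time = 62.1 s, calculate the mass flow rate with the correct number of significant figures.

mass flow rate = 332.48 kg ÷ 62.1 s = 5.3539452496… kg/s.
332.48 has 5 significant figures; 62.1 has 3.
Division/multiplication keeps the fewest: 3 significant figures.
Rounded: 5.35 kg/s.

5.35 kg/s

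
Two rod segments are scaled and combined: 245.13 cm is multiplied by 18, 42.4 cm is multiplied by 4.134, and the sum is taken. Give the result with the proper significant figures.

245.13 × 18 = 4412.34 → 4.4 × 10³ cm (2 s.f., last digit at the 10^2 place).
42.4 × 4.134 = 175.2816 → 175 cm (3 s.f., last digit at the 10^0 place).
Sum: 4587.6216 cm; keep the coarser place, 10^2.
Result: 4.6 × 10³ cm.

4.6 × 10³ cm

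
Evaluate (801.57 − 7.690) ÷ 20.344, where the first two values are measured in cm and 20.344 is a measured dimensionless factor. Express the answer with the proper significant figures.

801.57 cm − 7.690 cm = 793.880 cm; the difference is limited to 2 decimal places (5 s.f.).
Carrying full precision, 793.880 ÷ 20.344 = 39.0228077074… cm; 20.344 has 5 s.f., so the result keeps min(5, 5) = 5 s.f.
Rounded to 5 significant figures: 39.023 cm.

39.023 cm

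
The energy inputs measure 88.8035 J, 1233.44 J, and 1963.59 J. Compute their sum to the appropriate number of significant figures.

3285.83 J

88.8035 J + 1233.44 J + 1963.59 J = 3285.8335 J.
Addition/subtraction keeps the fewest decimal places: 88.8035 → 4 decimal places, 1233.44 → 2 decimal places, 1963.59 → 2 decimal places; limit is 2.
Rounded to 2 decimal places: 3285.83 J.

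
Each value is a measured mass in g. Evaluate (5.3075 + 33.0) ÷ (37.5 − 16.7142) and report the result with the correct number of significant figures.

5.3075 + 33.0 = 38.3075, limited to 1 d.p. → 3 s.f.; 37.5 − 16.7142 = 20.7858, limited to 1 d.p. → 3 s.f.
Carrying full precision, 38.3075 ÷ 20.7858 = 1.84296490874…; keep min(3, 3) = 3 s.f.
Rounded to 3 significant figures: 1.84.

1.84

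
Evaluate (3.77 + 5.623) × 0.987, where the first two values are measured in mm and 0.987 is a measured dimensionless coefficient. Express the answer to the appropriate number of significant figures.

3.77 mm + 5.623 mm = 9.393 mm; the sum is limited to 2 decimal places (3 s.f.).
Carrying full precision, 9.393 × 0.987 = 9.270891 mm; 0.987 has 3 s.f., so the result keeps min(3, 3) = 3 s.f.
Rounded to 3 significant figures: 9.27 mm.

9.27 mm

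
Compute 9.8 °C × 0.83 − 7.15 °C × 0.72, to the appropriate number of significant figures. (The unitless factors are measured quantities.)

3.0 °C

9.8 × 0.83 = 8.134 → 8.1 °C (2 s.f., last digit at the 10^-1 place).
7.15 × 0.72 = 5.148 → 5.1 °C (2 s.f., last digit at the 10^-1 place).
Difference: 2.986 °C; keep the coarser place, 10^-1.
Result: 3.0 °C.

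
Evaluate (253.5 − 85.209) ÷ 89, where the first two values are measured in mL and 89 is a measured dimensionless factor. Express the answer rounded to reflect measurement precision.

253.5 mL − 85.209 mL = 168.291 mL; the difference is limited to 1 decimal place (4 s.f.).
Carrying full precision, 168.291 ÷ 89 = 1.89091011236… mL; 89 has 2 s.f., so the result keeps min(4, 2) = 2 s.f.
Rounded to 2 significant figures: 1.9 mL.

1.9 mL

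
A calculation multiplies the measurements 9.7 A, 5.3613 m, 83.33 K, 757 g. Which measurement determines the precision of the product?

9.7 A

9.7 A → 2 s.f.; 5.3613 m → 5 s.f.; 83.33 K → 4 s.f.; 757 g → 3 s.f.
The fewest is 2 significant figures, from 9.7 A.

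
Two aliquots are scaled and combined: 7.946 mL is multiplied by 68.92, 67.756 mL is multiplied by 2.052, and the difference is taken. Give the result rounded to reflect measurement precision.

408.6 mL

7.946 × 68.92 = 547.63832 → 547.6 mL (4 s.f., last digit at the 10^-1 place).
67.756 × 2.052 = 139.035312 → 139.0 mL (4 s.f., last digit at the 10^-1 place).
Difference: 408.603008 mL; keep the coarser place, 10^-1.
Result: 408.6 mL.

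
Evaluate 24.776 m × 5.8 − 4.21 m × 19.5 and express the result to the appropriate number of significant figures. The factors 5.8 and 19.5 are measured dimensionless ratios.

24.776 × 5.8 = 143.7008 → 1.4 × 10^2 m (2 s.f., last digit at the 10^1 place).
4.21 × 19.5 = 82.095 → 82.1 m (3 s.f., last digit at the 10^-1 place).
Difference: 61.6058 m; keep the coarser place, 10^1.
Result: 6 × 10^1 m.

6 × 10^1 m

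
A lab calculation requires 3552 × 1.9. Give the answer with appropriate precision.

6.7 × 10³

3552 × 1.9 = 6748.8
Multiplication/division keeps the fewest significant figures: 3552 → 4 s.f., 1.9 → 2 s.f.; limit is 2.
Rounded to 2 significant figures: 6.7 × 10³.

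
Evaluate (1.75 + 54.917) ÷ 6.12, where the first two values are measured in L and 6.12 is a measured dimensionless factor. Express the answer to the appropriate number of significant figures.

1.75 L + 54.917 L = 56.667 L; the sum is limited to 2 decimal places (4 s.f.).
Carrying full precision, 56.667 ÷ 6.12 = 9.25931372549… L; 6.12 has 3 s.f., so the result keeps min(4, 3) = 3 s.f.
Rounded to 3 significant figures: 9.26 L.

9.26 L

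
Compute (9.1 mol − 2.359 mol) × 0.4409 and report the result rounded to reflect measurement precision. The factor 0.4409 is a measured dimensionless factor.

9.1 mol − 2.359 mol = 6.741 mol; the difference is limited to 1 decimal place (2 s.f.).
Carrying full precision, 6.741 × 0.4409 = 2.9721069 mol; 0.4409 has 4 s.f., so the result keeps min(2, 4) = 2 s.f.
Rounded to 2 significant figures: 3.0 mol.

3.0 mol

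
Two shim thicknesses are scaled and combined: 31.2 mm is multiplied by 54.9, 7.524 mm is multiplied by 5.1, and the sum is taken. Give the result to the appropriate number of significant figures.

31.2 × 54.9 = 1712.88 → 1.71 × 10^3 mm (3 s.f., last digit at the 10^1 place).
7.524 × 5.1 = 38.3724 → 38 mm (2 s.f., last digit at the 10^0 place).
Sum: 1751.2524 mm; keep the coarser place, 10^1.
Result: 1.75 × 10^3 mm.

1.75 × 10^3 mm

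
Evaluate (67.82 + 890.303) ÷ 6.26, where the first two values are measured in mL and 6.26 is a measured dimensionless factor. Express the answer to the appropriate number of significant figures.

67.82 mL + 890.303 mL = 958.123 mL; the sum is limited to 2 decimal places (5 s.f.).
Carrying full precision, 958.123 ÷ 6.26 = 153.054792332… mL; 6.26 has 3 s.f., so the result keeps min(5, 3) = 3 s.f.
Rounded to 3 significant figures: 153 mL.

153 mL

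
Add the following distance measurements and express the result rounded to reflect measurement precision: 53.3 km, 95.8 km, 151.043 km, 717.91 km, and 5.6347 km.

53.3 km + 95.8 km + 151.043 km + 717.91 km + 5.6347 km = 1023.6877 km.
Addition/subtraction keeps the fewest decimal places: 53.3 → 1 decimal place, 95.8 → 1 decimal place, 151.043 → 3 decimal places, 717.91 → 2 decimal places, 5.6347 → 4 decimal places; limit is 1.
Rounded to 1 decimal place: 1023.7 km.

1023.7 km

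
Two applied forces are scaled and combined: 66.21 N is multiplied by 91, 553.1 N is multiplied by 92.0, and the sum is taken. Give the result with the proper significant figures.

5.69 × 10⁴ N

66.21 × 91 = 6025.11 → 6.0 × 10³ N (2 s.f., last digit at the 10^2 place).
553.1 × 92.0 = 50885.2 → 5.09 × 10⁴ N (3 s.f., last digit at the 10^2 place).
Sum: 56910.31 N; keep the coarser place, 10^2.
Result: 5.69 × 10⁴ N.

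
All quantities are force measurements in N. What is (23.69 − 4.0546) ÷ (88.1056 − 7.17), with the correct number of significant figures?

23.69 − 4.0546 = 19.6354, limited to 2 d.p. → 4 s.f.; 88.1056 − 7.17 = 80.9356, limited to 2 d.p. → 4 s.f.
Carrying full precision, 19.6354 ÷ 80.9356 = 0.242605231814…; keep min(4, 4) = 4 s.f.
Rounded to 4 significant figures: 0.2426.

0.2426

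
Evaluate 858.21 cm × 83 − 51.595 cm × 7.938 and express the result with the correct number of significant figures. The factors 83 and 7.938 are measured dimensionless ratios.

7.1 × 10⁴ cm

858.21 × 83 = 71231.43 → 7.1 × 10⁴ cm (2 s.f., last digit at the 10^3 place).
51.595 × 7.938 = 409.56111 → 409.6 cm (4 s.f., last digit at the 10^-1 place).
Difference: 70821.86889 cm; keep the coarser place, 10^3.
Result: 7.1 × 10⁴ cm.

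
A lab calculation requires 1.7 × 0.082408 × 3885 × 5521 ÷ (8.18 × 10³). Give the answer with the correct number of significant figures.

3.7 × 10²

1.7 × 0.082408 × 3885 × 5521 ÷ (8.18 × 10³) = 367.344686352…
Multiplication/division keeps the fewest significant figures: 1.7 → 2 s.f., 0.082408 → 5 s.f., 3885 → 4 s.f., 5521 → 4 s.f., 8.18 × 10³ → 3 s.f.; limit is 2.
Rounded to 2 significant figures: 3.7 × 10².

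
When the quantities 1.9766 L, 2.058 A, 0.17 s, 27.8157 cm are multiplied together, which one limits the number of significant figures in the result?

0.17 s

1.9766 L → 5 s.f.; 2.058 A → 4 s.f.; 0.17 s → 2 s.f.; 27.8157 cm → 6 s.f.
The fewest is 2 significant figures, from 0.17 s.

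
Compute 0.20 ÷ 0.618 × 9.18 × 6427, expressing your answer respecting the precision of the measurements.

1.9 × 10^4

0.20 ÷ 0.618 × 9.18 × 6427 = 19093.8058252…
Multiplication/division keeps the fewest significant figures: 0.20 → 2 s.f., 0.618 → 3 s.f., 9.18 → 3 s.f., 6427 → 4 s.f.; limit is 2.
Rounded to 2 significant figures: 1.9 × 10^4.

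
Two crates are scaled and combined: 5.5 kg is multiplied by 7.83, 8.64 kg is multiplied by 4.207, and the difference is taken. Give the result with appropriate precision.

5.5 × 7.83 = 43.065 → 43 kg (2 s.f., last digit at the 10^0 place).
8.64 × 4.207 = 36.34848 → 36.3 kg (3 s.f., last digit at the 10^-1 place).
Difference: 6.71652 kg; keep the coarser place, 10^0.
Result: 7 kg.

7 kg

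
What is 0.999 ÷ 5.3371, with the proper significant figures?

0.999 ÷ 5.3371 = 0.18718030391…
Multiplication/division keeps the fewest significant figures: 0.999 → 3 s.f., 5.3371 → 5 s.f.; limit is 3.
Rounded to 3 significant figures: 1.87 × 10^-1.

1.87 × 10^-1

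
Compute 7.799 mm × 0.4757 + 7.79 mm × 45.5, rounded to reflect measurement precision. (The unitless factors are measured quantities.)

358 mm

7.799 × 0.4757 = 3.7099843 → 3.710 mm (4 s.f., last digit at the 10^-3 place).
7.79 × 45.5 = 354.445 → 354 mm (3 s.f., last digit at the 10^0 place).
Sum: 358.1549843 mm; keep the coarser place, 10^0.
Result: 358 mm.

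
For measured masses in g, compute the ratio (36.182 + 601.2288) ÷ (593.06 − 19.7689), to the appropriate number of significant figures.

1.1118

36.182 + 601.2288 = 637.4108, limited to 3 d.p. → 6 s.f.; 593.06 − 19.7689 = 573.2911, limited to 2 d.p. → 5 s.f.
Carrying full precision, 637.4108 ÷ 573.2911 = 1.11184492486…; keep min(6, 5) = 5 s.f.
Rounded to 5 significant figures: 1.1118.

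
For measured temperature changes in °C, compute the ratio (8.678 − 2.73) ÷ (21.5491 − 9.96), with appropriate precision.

5.13 × 10⁻¹

8.678 − 2.73 = 5.948, limited to 2 d.p. → 3 s.f.; 21.5491 − 9.96 = 11.5891, limited to 2 d.p. → 4 s.f.
Carrying full precision, 5.948 ÷ 11.5891 = 0.513240890147…; keep min(3, 4) = 3 s.f.
Rounded to 3 significant figures: 5.13 × 10⁻¹.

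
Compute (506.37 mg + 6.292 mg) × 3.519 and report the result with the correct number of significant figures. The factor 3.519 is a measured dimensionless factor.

1804 mg

506.37 mg + 6.292 mg = 512.662 mg; the sum is limited to 2 decimal places (5 s.f.).
Carrying full precision, 512.662 × 3.519 = 1804.057578 mg; 3.519 has 4 s.f., so the result keeps min(5, 4) = 4 s.f.
Rounded to 4 significant figures: 1804 mg.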